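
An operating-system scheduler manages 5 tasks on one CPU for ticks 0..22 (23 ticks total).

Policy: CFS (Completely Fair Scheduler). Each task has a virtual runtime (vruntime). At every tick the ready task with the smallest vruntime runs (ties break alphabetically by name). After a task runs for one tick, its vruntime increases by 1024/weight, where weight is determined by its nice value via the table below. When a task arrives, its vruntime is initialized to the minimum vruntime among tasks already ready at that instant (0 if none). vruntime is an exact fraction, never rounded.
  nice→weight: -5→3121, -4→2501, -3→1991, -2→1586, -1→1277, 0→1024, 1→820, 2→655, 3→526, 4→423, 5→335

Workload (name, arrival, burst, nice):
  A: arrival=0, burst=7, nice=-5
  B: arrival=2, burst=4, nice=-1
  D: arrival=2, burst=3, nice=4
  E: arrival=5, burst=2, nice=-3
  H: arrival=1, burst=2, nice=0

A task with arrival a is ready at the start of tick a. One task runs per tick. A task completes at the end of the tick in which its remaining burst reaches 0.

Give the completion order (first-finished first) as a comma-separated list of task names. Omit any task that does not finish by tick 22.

completion order = E, H, A, B, D

t=0: vr[A=0] → run A
t=1: vr[A=1024/3121 H=1024/3121] → run A
t=2: vr[A=2048/3121 B=1024/3121 D=1024/3121 H=1024/3121] → run B
t=3: vr[A=2048/3121 B=4503552/3985517 D=1024/3121 H=1024/3121] → run D
t=4: vr[A=2048/3121 B=4503552/3985517 D=3629056/1320183 H=1024/3121] → run H
t=5: vr[A=2048/3121 B=4503552/3985517 D=3629056/1320183 E=2048/3121 H=4145/3121] → run A
t=6: vr[A=3072/3121 B=4503552/3985517 D=3629056/1320183 E=2048/3121 H=4145/3121] → run E
t=7: vr[A=3072/3121 B=4503552/3985517 D=3629056/1320183 E=7273472/6213911 H=4145/3121] → run A
t=8: vr[A=4096/3121 B=4503552/3985517 D=3629056/1320183 E=7273472/6213911 H=4145/3121] → run B
t=9: vr[A=4096/3121 B=7699456/3985517 D=3629056/1320183 E=7273472/6213911 H=4145/3121] → run E
t=10: vr[A=4096/3121 B=7699456/3985517 D=3629056/1320183 H=4145/3121] → run A
t=11: vr[A=5120/3121 B=7699456/3985517 D=3629056/1320183 H=4145/3121] → run H
t=12: vr[A=5120/3121 B=7699456/3985517 D=3629056/1320183] → run A
t=13: vr[A=6144/3121 B=7699456/3985517 D=3629056/1320183] → run B
t=14: vr[A=6144/3121 B=10895360/3985517 D=3629056/1320183] → run A
t=15: vr[B=10895360/3985517 D=3629056/1320183] → run B
t=16: vr[D=3629056/1320183] → run D
t=17: vr[D=6824960/1320183] → run D
t=18: (idle)
t=19: (idle)
t=20: (idle)
t=21: (idle)
t=22: (idle)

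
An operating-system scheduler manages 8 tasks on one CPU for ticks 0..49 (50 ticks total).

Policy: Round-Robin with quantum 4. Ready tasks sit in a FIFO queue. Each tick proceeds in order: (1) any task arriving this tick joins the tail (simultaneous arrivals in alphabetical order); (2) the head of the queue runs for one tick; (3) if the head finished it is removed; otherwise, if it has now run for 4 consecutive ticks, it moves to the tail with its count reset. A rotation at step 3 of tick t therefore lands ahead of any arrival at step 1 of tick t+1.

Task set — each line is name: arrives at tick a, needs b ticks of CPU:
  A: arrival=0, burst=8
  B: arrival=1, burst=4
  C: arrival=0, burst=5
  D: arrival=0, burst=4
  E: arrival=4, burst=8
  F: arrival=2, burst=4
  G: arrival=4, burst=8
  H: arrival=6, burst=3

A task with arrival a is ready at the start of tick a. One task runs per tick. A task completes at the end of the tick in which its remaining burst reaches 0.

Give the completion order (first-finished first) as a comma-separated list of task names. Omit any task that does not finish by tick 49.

completion order = D, B, F, A, H, C, E, G

t=0: queue=[A,C,D] q_used=0 → run A
t=1: queue=[A,C,D,B] q_used=1 → run A
t=2: queue=[A,C,D,B,F] q_used=2 → run A
t=3: queue=[A,C,D,B,F] q_used=3 → run A
t=4: queue=[C,D,B,F,A,E,G] q_used=0 → run C
t=5: queue=[C,D,B,F,A,E,G] q_used=1 → run C
t=6: queue=[C,D,B,F,A,E,G,H] q_used=2 → run C
t=7: queue=[C,D,B,F,A,E,G,H] q_used=3 → run C
t=8: queue=[D,B,F,A,E,G,H,C] q_used=0 → run D
t=9: queue=[D,B,F,A,E,G,H,C] q_used=1 → run D
t=10: queue=[D,B,F,A,E,G,H,C] q_used=2 → run D
t=11: queue=[D,B,F,A,E,G,H,C] q_used=3 → run D
t=12: queue=[B,F,A,E,G,H,C] q_used=0 → run B
t=13: queue=[B,F,A,E,G,H,C] q_used=1 → run B
t=14: queue=[B,F,A,E,G,H,C] q_used=2 → run B
t=15: queue=[B,F,A,E,G,H,C] q_used=3 → run B
t=16: queue=[F,A,E,G,H,C] q_used=0 → run F
t=17: queue=[F,A,E,G,H,C] q_used=1 → run F
t=18: queue=[F,A,E,G,H,C] q_used=2 → run F
t=19: queue=[F,A,E,G,H,C] q_used=3 → run F
t=20: queue=[A,E,G,H,C] q_used=0 → run A
t=21: queue=[A,E,G,H,C] q_used=1 → run A
t=22: queue=[A,E,G,H,C] q_used=2 → run A
t=23: queue=[A,E,G,H,C] q_used=3 → run A
t=24: queue=[E,G,H,C] q_used=0 → run E
t=25: queue=[E,G,H,C] q_used=1 → run E
t=26: queue=[E,G,H,C] q_used=2 → run E
t=27: queue=[E,G,H,C] q_used=3 → run E
t=28: queue=[G,H,C,E] q_used=0 → run G
t=29: queue=[G,H,C,E] q_used=1 → run G
t=30: queue=[G,H,C,E] q_used=2 → run G
t=31: queue=[G,H,C,E] q_used=3 → run G
t=32: queue=[H,C,E,G] q_used=0 → run H
t=33: queue=[H,C,E,G] q_used=1 → run H
t=34: queue=[H,C,E,G] q_used=2 → run H
t=35: queue=[C,E,G] q_used=0 → run C
t=36: queue=[E,G] q_used=0 → run E
t=37: queue=[E,G] q_used=1 → run E
t=38: queue=[E,G] q_used=2 → run E
t=39: queue=[E,G] q_used=3 → run E
t=40: queue=[G] q_used=0 → run G
t=41: queue=[G] q_used=1 → run G
t=42: queue=[G] q_used=2 → run G
t=43: queue=[G] q_used=3 → run G
t=44: (idle)
t=45: (idle)
t=46: (idle)
t=47: (idle)
t=48: (idle)
t=49: (idle)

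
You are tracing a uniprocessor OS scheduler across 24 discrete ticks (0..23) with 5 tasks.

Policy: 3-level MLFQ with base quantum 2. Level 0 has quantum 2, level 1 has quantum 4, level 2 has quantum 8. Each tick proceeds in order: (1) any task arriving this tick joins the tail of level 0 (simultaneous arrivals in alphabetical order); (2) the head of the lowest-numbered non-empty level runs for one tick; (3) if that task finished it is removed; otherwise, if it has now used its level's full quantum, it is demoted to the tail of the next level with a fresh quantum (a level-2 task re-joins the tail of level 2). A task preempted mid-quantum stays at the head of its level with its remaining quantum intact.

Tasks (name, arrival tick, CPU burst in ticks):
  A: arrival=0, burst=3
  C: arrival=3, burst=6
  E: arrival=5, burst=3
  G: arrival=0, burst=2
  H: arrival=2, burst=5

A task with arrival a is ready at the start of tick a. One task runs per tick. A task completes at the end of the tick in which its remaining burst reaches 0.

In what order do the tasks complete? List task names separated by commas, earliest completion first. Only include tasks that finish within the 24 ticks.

t=0: L0/L1/L2 = AG/-/- → run A
t=1: L0/L1/L2 = AG/-/- → run A
t=2: L0/L1/L2 = GH/A/- → run G
t=3: L0/L1/L2 = GHC/A/- → run G
t=4: L0/L1/L2 = HC/A/- → run H
t=5: L0/L1/L2 = HCE/A/- → run H
t=6: L0/L1/L2 = CE/AH/- → run C
t=7: L0/L1/L2 = CE/AH/- → run C
t=8: L0/L1/L2 = E/AHC/- → run E
t=9: L0/L1/L2 = E/AHC/- → run E
t=10: L0/L1/L2 = -/AHCE/- → run A
t=11: L0/L1/L2 = -/HCE/- → run H
t=12: L0/L1/L2 = -/HCE/- → run H
t=13: L0/L1/L2 = -/HCE/- → run H
t=14: L0/L1/L2 = -/CE/- → run C
t=15: L0/L1/L2 = -/CE/- → run C
t=16: L0/L1/L2 = -/CE/- → run C
t=17: L0/L1/L2 = -/CE/- → run C
t=18: L0/L1/L2 = -/E/- → run E
t=19: (idle)
t=20: (idle)
t=21: (idle)
t=22: (idle)
t=23: (idle)

completion order = G, A, H, C, E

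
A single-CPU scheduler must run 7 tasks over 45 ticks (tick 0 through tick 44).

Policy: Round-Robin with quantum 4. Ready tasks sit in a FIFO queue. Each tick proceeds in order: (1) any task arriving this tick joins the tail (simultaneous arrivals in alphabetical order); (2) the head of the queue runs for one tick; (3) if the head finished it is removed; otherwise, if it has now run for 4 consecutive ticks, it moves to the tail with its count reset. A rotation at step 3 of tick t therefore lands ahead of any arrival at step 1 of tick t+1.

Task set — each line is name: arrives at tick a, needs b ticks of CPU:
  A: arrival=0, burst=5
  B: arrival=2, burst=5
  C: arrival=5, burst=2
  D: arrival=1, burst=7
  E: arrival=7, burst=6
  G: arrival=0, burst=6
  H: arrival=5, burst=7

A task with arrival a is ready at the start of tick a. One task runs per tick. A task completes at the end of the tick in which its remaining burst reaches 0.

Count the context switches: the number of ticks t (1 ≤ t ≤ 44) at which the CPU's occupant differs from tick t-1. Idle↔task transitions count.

context switches = 13

t=0: queue=[A,G] q_used=0 → run A
t=1: queue=[A,G,D] q_used=1 → run A
t=2: queue=[A,G,D,B] q_used=2 → run A
t=3: queue=[A,G,D,B] q_used=3 → run A
t=4: queue=[G,D,B,A] q_used=0 → run G
t=5: queue=[G,D,B,A,C,H] q_used=1 → run G
t=6: queue=[G,D,B,A,C,H] q_used=2 → run G
t=7: queue=[G,D,B,A,C,H,E] q_used=3 → run G
t=8: queue=[D,B,A,C,H,E,G] q_used=0 → run D
t=9: queue=[D,B,A,C,H,E,G] q_used=1 → run D
t=10: queue=[D,B,A,C,H,E,G] q_used=2 → run D
t=11: queue=[D,B,A,C,H,E,G] q_used=3 → run D
t=12: queue=[B,A,C,H,E,G,D] q_used=0 → run B
t=13: queue=[B,A,C,H,E,G,D] q_used=1 → run B
t=14: queue=[B,A,C,H,E,G,D] q_used=2 → run B
t=15: queue=[B,A,C,H,E,G,D] q_used=3 → run B
t=16: queue=[A,C,H,E,G,D,B] q_used=0 → run A
t=17: queue=[C,H,E,G,D,B] q_used=0 → run C
t=18: queue=[C,H,E,G,D,B] q_used=1 → run C
t=19: queue=[H,E,G,D,B] q_used=0 → run H
t=20: queue=[H,E,G,D,B] q_used=1 → run H
t=21: queue=[H,E,G,D,B] q_used=2 → run H
t=22: queue=[H,E,G,D,B] q_used=3 → run H
t=23: queue=[E,G,D,B,H] q_used=0 → run E
t=24: queue=[E,G,D,B,H] q_used=1 → run E
t=25: queue=[E,G,D,B,H] q_used=2 → run E
t=26: queue=[E,G,D,B,H] q_used=3 → run E
t=27: queue=[G,D,B,H,E] q_used=0 → run G
t=28: queue=[G,D,B,H,E] q_used=1 → run G
t=29: queue=[D,B,H,E] q_used=0 → run D
t=30: queue=[D,B,H,E] q_used=1 → run D
t=31: queue=[D,B,H,E] q_used=2 → run D
t=32: queue=[B,H,E] q_used=0 → run B
t=33: queue=[H,E] q_used=0 → run H
t=34: queue=[H,E] q_used=1 → run H
t=35: queue=[H,E] q_used=2 → run H
t=36: queue=[E] q_used=0 → run E
t=37: queue=[E] q_used=1 → run E
t=38: (idle)
t=39: (idle)
t=40: (idle)
t=41: (idle)
t=42: (idle)
t=43: (idle)
t=44: (idle)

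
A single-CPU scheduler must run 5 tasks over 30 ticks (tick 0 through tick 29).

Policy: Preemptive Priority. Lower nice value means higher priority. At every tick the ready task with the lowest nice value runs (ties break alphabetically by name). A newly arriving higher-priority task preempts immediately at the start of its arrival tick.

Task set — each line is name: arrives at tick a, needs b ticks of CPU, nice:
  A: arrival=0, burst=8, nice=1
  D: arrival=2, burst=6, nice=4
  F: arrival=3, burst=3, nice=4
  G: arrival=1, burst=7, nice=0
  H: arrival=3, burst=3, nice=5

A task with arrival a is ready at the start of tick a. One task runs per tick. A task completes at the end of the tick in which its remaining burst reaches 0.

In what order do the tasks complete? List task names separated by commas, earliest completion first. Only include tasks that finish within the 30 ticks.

completion order = G, A, D, F, H

t=0: ready={A} → run A
t=1: ready={A,G} → run G
t=2: ready={A,D,G} → run G
t=3: ready={A,D,F,G,H} → run G
t=4: ready={A,D,F,G,H} → run G
t=5: ready={A,D,F,G,H} → run G
t=6: ready={A,D,F,G,H} → run G
t=7: ready={A,D,F,G,H} → run G
t=8: ready={A,D,F,H} → run A
t=9: ready={A,D,F,H} → run A
t=10: ready={A,D,F,H} → run A
t=11: ready={A,D,F,H} → run A
t=12: ready={A,D,F,H} → run A
t=13: ready={A,D,F,H} → run A
t=14: ready={A,D,F,H} → run A
t=15: ready={D,F,H} → run D
t=16: ready={D,F,H} → run D
t=17: ready={D,F,H} → run D
t=18: ready={D,F,H} → run D
t=19: ready={D,F,H} → run D
t=20: ready={D,F,H} → run D
t=21: ready={F,H} → run F
t=22: ready={F,H} → run F
t=23: ready={F,H} → run F
t=24: ready={H} → run H
t=25: ready={H} → run H
t=26: ready={H} → run H
t=27: (idle)
t=28: (idle)
t=29: (idle)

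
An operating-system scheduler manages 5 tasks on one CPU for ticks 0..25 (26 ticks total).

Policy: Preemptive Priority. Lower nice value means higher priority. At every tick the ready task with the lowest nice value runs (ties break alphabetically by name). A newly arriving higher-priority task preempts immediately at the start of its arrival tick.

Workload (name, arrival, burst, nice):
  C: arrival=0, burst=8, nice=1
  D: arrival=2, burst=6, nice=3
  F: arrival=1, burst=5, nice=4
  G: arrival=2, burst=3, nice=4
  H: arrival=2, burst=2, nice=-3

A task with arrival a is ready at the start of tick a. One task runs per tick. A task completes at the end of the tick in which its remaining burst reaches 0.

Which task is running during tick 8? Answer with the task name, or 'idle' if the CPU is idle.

t=0: ready={C} → run C
t=1: ready={C,F} → run C
t=2: ready={C,D,F,G,H} → run H
t=3: ready={C,D,F,G,H} → run H
t=4: ready={C,D,F,G} → run C
t=5: ready={C,D,F,G} → run C
t=6: ready={C,D,F,G} → run C
t=7: ready={C,D,F,G} → run C
t=8: ready={C,D,F,G} → run C
t=9: ready={C,D,F,G} → run C
t=10: ready={D,F,G} → run D
t=11: ready={D,F,G} → run D
t=12: ready={D,F,G} → run D
t=13: ready={D,F,G} → run D
t=14: ready={D,F,G} → run D
t=15: ready={D,F,G} → run D
t=16: ready={F,G} → run F
t=17: ready={F,G} → run F
t=18: ready={F,G} → run F
t=19: ready={F,G} → run F
t=20: ready={F,G} → run F
t=21: ready={G} → run G
t=22: ready={G} → run G
t=23: ready={G} → run G
t=24: (idle)
t=25: (idle)

running at tick 8 = C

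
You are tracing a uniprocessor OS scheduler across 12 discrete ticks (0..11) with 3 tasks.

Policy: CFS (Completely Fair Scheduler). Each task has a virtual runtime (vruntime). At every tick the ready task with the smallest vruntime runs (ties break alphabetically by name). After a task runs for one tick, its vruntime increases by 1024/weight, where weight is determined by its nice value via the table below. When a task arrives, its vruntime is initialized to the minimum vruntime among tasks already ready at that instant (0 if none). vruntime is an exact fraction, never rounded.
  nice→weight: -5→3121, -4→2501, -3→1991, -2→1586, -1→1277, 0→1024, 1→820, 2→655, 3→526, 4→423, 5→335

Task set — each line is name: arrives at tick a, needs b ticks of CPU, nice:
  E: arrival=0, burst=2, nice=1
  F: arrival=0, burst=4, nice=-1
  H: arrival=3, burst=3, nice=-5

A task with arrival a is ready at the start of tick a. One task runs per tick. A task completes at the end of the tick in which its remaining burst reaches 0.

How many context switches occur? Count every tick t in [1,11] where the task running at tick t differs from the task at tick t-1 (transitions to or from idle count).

t=0: vr[E=0 F=0] → run E
t=1: vr[E=256/205 F=0] → run F
t=2: vr[E=256/205 F=1024/1277] → run F
t=3: vr[E=256/205 F=2048/1277 H=256/205] → run E
t=4: vr[F=2048/1277 H=256/205] → run H
t=5: vr[F=2048/1277 H=1008896/639805] → run H
t=6: vr[F=2048/1277 H=1218816/639805] → run F
t=7: vr[F=3072/1277 H=1218816/639805] → run H
t=8: vr[F=3072/1277] → run F
t=9: (idle)
t=10: (idle)
t=11: (idle)

context switches = 7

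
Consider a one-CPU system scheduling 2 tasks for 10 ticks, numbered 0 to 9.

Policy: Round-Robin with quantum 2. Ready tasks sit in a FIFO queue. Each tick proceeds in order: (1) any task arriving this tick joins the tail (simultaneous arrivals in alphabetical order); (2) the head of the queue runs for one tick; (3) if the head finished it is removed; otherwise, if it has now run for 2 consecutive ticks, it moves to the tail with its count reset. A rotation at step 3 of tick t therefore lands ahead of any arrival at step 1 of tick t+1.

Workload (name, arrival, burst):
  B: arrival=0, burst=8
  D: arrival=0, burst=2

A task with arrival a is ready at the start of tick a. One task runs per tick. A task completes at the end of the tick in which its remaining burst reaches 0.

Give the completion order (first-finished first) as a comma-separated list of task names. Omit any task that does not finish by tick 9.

completion order = D, B

t=0: queue=[B,D] q_used=0 → run B
t=1: queue=[B,D] q_used=1 → run B
t=2: queue=[D,B] q_used=0 → run D
t=3: queue=[D,B] q_used=1 → run D
t=4: queue=[B] q_used=0 → run B
t=5: queue=[B] q_used=1 → run B
t=6: queue=[B] q_used=0 → run B
t=7: queue=[B] q_used=1 → run B
t=8: queue=[B] q_used=0 → run B
t=9: queue=[B] q_used=1 → run B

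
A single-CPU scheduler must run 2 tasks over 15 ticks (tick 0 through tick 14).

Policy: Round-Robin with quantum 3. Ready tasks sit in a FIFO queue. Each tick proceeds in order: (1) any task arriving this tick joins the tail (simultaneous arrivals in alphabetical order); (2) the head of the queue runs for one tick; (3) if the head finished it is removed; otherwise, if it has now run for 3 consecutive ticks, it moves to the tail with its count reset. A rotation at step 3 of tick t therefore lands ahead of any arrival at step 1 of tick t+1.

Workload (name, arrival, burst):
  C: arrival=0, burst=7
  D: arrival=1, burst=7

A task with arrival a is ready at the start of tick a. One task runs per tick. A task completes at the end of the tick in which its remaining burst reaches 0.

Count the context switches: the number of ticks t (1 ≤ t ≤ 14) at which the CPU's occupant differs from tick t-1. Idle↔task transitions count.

context switches = 6

t=0: queue=[C] q_used=0 → run C
t=1: queue=[C,D] q_used=1 → run C
t=2: queue=[C,D] q_used=2 → run C
t=3: queue=[D,C] q_used=0 → run D
t=4: queue=[D,C] q_used=1 → run D
t=5: queue=[D,C] q_used=2 → run D
t=6: queue=[C,D] q_used=0 → run C
t=7: queue=[C,D] q_used=1 → run C
t=8: queue=[C,D] q_used=2 → run C
t=9: queue=[D,C] q_used=0 → run D
t=10: queue=[D,C] q_used=1 → run D
t=11: queue=[D,C] q_used=2 → run D
t=12: queue=[C,D] q_used=0 → run C
t=13: queue=[D] q_used=0 → run D
t=14: (idle)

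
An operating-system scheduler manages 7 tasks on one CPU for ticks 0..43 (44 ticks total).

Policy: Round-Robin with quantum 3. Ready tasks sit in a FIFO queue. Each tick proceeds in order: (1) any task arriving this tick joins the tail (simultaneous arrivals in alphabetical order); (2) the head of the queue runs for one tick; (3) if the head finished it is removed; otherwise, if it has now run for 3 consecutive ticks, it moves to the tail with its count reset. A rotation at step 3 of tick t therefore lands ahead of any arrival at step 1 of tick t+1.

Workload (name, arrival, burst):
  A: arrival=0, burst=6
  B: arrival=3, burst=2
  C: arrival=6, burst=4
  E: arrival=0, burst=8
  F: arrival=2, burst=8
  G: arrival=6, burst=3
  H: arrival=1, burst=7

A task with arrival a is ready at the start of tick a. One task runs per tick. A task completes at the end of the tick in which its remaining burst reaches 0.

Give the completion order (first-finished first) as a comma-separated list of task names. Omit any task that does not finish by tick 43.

t=0: queue=[A,E] q_used=0 → run A
t=1: queue=[A,E,H] q_used=1 → run A
t=2: queue=[A,E,H,F] q_used=2 → run A
t=3: queue=[E,H,F,A,B] q_used=0 → run E
t=4: queue=[E,H,F,A,B] q_used=1 → run E
t=5: queue=[E,H,F,A,B] q_used=2 → run E
t=6: queue=[H,F,A,B,E,C,G] q_used=0 → run H
t=7: queue=[H,F,A,B,E,C,G] q_used=1 → run H
t=8: queue=[H,F,A,B,E,C,G] q_used=2 → run H
t=9: queue=[F,A,B,E,C,G,H] q_used=0 → run F
t=10: queue=[F,A,B,E,C,G,H] q_used=1 → run F
t=11: queue=[F,A,B,E,C,G,H] q_used=2 → run F
t=12: queue=[A,B,E,C,G,H,F] q_used=0 → run A
t=13: queue=[A,B,E,C,G,H,F] q_used=1 → run A
t=14: queue=[A,B,E,C,G,H,F] q_used=2 → run A
t=15: queue=[B,E,C,G,H,F] q_used=0 → run B
t=16: queue=[B,E,C,G,H,F] q_used=1 → run B
t=17: queue=[E,C,G,H,F] q_used=0 → run E
t=18: queue=[E,C,G,H,F] q_used=1 → run E
t=19: queue=[E,C,G,H,F] q_used=2 → run E
t=20: queue=[C,G,H,F,E] q_used=0 → run C
t=21: queue=[C,G,H,F,E] q_used=1 → run C
t=22: queue=[C,G,H,F,E] q_used=2 → run C
t=23: queue=[G,H,F,E,C] q_used=0 → run G
t=24: queue=[G,H,F,E,C] q_used=1 → run G
t=25: queue=[G,H,F,E,C] q_used=2 → run G
t=26: queue=[H,F,E,C] q_used=0 → run H
t=27: queue=[H,F,E,C] q_used=1 → run H
t=28: queue=[H,F,E,C] q_used=2 → run H
t=29: queue=[F,E,C,H] q_used=0 → run F
t=30: queue=[F,E,C,H] q_used=1 → run F
t=31: queue=[F,E,C,H] q_used=2 → run F
t=32: queue=[E,C,H,F] q_used=0 → run E
t=33: queue=[E,C,H,F] q_used=1 → run E
t=34: queue=[C,H,F] q_used=0 → run C
t=35: queue=[H,F] q_used=0 → run H
t=36: queue=[F] q_used=0 → run F
t=37: queue=[F] q_used=1 → run F
t=38: (idle)
t=39: (idle)
t=40: (idle)
t=41: (idle)
t=42: (idle)
t=43: (idle)

completion order = A, B, G, E, C, H, F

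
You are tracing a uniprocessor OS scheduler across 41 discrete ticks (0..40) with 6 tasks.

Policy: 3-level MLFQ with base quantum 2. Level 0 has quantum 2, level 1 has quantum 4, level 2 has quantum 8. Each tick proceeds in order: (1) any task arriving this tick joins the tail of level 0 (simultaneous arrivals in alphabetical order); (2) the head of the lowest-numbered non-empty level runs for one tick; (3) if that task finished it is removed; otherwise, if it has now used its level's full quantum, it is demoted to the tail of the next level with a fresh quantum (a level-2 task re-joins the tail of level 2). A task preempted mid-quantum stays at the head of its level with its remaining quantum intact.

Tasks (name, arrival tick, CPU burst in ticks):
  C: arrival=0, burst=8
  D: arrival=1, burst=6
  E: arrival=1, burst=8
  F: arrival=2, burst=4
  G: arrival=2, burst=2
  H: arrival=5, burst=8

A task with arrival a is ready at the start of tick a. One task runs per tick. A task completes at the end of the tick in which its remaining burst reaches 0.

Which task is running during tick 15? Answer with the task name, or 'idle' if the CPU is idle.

running at tick 15 = C

t=0: L0/L1/L2 = C/-/- → run C
t=1: L0/L1/L2 = CDE/-/- → run C
t=2: L0/L1/L2 = DEFG/C/- → run D
t=3: L0/L1/L2 = DEFG/C/- → run D
t=4: L0/L1/L2 = EFG/CD/- → run E
t=5: L0/L1/L2 = EFGH/CD/- → run E
t=6: L0/L1/L2 = FGH/CDE/- → run F
t=7: L0/L1/L2 = FGH/CDE/- → run F
t=8: L0/L1/L2 = GH/CDEF/- → run G
t=9: L0/L1/L2 = GH/CDEF/- → run G
t=10: L0/L1/L2 = H/CDEF/- → run H
t=11: L0/L1/L2 = H/CDEF/- → run H
t=12: L0/L1/L2 = -/CDEFH/- → run C
t=13: L0/L1/L2 = -/CDEFH/- → run C
t=14: L0/L1/L2 = -/CDEFH/- → run C
t=15: L0/L1/L2 = -/CDEFH/- → run C
t=16: L0/L1/L2 = -/DEFH/C → run D
t=17: L0/L1/L2 = -/DEFH/C → run D
t=18: L0/L1/L2 = -/DEFH/C → run D
t=19: L0/L1/L2 = -/DEFH/C → run D
t=20: L0/L1/L2 = -/EFH/C → run E
t=21: L0/L1/L2 = -/EFH/C → run E
t=22: L0/L1/L2 = -/EFH/C → run E
t=23: L0/L1/L2 = -/EFH/C → run E
t=24: L0/L1/L2 = -/FH/CE → run F
t=25: L0/L1/L2 = -/FH/CE → run F
t=26: L0/L1/L2 = -/H/CE → run H
t=27: L0/L1/L2 = -/H/CE → run H
t=28: L0/L1/L2 = -/H/CE → run H
t=29: L0/L1/L2 = -/H/CE → run H
t=30: L0/L1/L2 = -/-/CEH → run C
t=31: L0/L1/L2 = -/-/CEH → run C
t=32: L0/L1/L2 = -/-/EH → run E
t=33: L0/L1/L2 = -/-/EH → run E
t=34: L0/L1/L2 = -/-/H → run H
t=35: L0/L1/L2 = -/-/H → run H
t=36: (idle)
t=37: (idle)
t=38: (idle)
t=39: (idle)
t=40: (idle)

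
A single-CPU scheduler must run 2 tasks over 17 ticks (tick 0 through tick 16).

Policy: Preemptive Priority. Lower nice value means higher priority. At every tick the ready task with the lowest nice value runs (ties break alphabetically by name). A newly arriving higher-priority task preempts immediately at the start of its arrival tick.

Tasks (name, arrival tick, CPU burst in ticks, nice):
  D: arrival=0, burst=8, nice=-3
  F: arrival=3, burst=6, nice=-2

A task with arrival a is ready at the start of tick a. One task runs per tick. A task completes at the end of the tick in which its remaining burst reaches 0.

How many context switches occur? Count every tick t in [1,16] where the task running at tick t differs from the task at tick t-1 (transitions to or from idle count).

context switches = 2

t=0: ready={D} → run D
t=1: ready={D} → run D
t=2: ready={D} → run D
t=3: ready={D,F} → run D
t=4: ready={D,F} → run D
t=5: ready={D,F} → run D
t=6: ready={D,F} → run D
t=7: ready={D,F} → run D
t=8: ready={F} → run F
t=9: ready={F} → run F
t=10: ready={F} → run F
t=11: ready={F} → run F
t=12: ready={F} → run F
t=13: ready={F} → run F
t=14: (idle)
t=15: (idle)
t=16: (idle)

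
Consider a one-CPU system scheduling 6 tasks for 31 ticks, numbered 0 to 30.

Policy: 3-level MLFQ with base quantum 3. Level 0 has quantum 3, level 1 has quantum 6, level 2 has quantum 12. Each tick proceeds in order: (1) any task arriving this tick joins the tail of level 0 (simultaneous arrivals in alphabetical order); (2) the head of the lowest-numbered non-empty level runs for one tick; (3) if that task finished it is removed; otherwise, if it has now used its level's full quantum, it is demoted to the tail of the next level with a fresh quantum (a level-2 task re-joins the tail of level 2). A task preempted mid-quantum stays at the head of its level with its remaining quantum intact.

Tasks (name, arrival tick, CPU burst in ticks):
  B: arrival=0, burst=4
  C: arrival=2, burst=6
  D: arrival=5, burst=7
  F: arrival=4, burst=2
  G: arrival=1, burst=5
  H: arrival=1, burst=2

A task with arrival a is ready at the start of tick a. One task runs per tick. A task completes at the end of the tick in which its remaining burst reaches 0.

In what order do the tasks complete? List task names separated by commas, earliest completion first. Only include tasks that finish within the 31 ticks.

t=0: L0/L1/L2 = B/-/- → run B
t=1: L0/L1/L2 = BGH/-/- → run B
t=2: L0/L1/L2 = BGHC/-/- → run B
t=3: L0/L1/L2 = GHC/B/- → run G
t=4: L0/L1/L2 = GHCF/B/- → run G
t=5: L0/L1/L2 = GHCFD/B/- → run G
t=6: L0/L1/L2 = HCFD/BG/- → run H
t=7: L0/L1/L2 = HCFD/BG/- → run H
t=8: L0/L1/L2 = CFD/BG/- → run C
t=9: L0/L1/L2 = CFD/BG/- → run C
t=10: L0/L1/L2 = CFD/BG/- → run C
t=11: L0/L1/L2 = FD/BGC/- → run F
t=12: L0/L1/L2 = FD/BGC/- → run F
t=13: L0/L1/L2 = D/BGC/- → run D
t=14: L0/L1/L2 = D/BGC/- → run D
t=15: L0/L1/L2 = D/BGC/- → run D
t=16: L0/L1/L2 = -/BGCD/- → run B
t=17: L0/L1/L2 = -/GCD/- → run G
t=18: L0/L1/L2 = -/GCD/- → run G
t=19: L0/L1/L2 = -/CD/- → run C
t=20: L0/L1/L2 = -/CD/- → run C
t=21: L0/L1/L2 = -/CD/- → run C
t=22: L0/L1/L2 = -/D/- → run D
t=23: L0/L1/L2 = -/D/- → run D
t=24: L0/L1/L2 = -/D/- → run D
t=25: L0/L1/L2 = -/D/- → run D
t=26: (idle)
t=27: (idle)
t=28: (idle)
t=29: (idle)
t=30: (idle)

completion order = H, F, B, G, C, D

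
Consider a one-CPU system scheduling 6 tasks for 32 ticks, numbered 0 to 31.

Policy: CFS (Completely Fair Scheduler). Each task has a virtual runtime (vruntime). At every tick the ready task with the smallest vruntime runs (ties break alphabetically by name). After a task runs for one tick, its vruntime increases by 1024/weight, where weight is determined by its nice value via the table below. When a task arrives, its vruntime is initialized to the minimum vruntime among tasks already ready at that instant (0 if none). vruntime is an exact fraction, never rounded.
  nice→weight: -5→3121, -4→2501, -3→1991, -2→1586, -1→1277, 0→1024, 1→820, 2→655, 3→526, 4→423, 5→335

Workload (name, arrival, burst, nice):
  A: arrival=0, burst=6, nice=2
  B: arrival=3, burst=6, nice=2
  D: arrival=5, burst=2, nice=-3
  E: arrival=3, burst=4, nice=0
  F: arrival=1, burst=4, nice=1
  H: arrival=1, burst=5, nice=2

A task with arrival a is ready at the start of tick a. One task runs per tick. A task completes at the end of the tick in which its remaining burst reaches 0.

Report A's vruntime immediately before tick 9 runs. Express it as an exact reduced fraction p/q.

t=0: vr[A=0] → run A
t=1: vr[A=1024/655 F=1024/655 H=1024/655] → run A
t=2: vr[A=2048/655 F=1024/655 H=1024/655] → run F
t=3: vr[A=2048/655 B=1024/655 E=1024/655 F=15104/5371 H=1024/655] → run B
t=4: vr[A=2048/655 B=2048/655 E=1024/655 F=15104/5371 H=1024/655] → run E
t=5: vr[A=2048/655 B=2048/655 D=1024/655 E=1679/655 F=15104/5371 H=1024/655] → run D
t=6: vr[A=2048/655 B=2048/655 D=2709504/1304105 E=1679/655 F=15104/5371 H=1024/655] → run H
t=7: vr[A=2048/655 B=2048/655 D=2709504/1304105 E=1679/655 F=15104/5371 H=2048/655] → run D
t=8: vr[A=2048/655 B=2048/655 E=1679/655 F=15104/5371 H=2048/655] → run E
t=9: vr[A=2048/655 B=2048/655 E=2334/655 F=15104/5371 H=2048/655] → run F
t=10: vr[A=2048/655 B=2048/655 E=2334/655 F=109056/26855 H=2048/655] → run A
t=11: vr[A=3072/655 B=2048/655 E=2334/655 F=109056/26855 H=2048/655] → run B
t=12: vr[A=3072/655 B=3072/655 E=2334/655 F=109056/26855 H=2048/655] → run H
t=13: vr[A=3072/655 B=3072/655 E=2334/655 F=109056/26855 H=3072/655] → run E
t=14: vr[A=3072/655 B=3072/655 E=2989/655 F=109056/26855 H=3072/655] → run F
t=15: vr[A=3072/655 B=3072/655 E=2989/655 F=142592/26855 H=3072/655] → run E
t=16: vr[A=3072/655 B=3072/655 F=142592/26855 H=3072/655] → run A
t=17: vr[A=4096/655 B=3072/655 F=142592/26855 H=3072/655] → run B
t=18: vr[A=4096/655 B=4096/655 F=142592/26855 H=3072/655] → run H
t=19: vr[A=4096/655 B=4096/655 F=142592/26855 H=4096/655] → run F
t=20: vr[A=4096/655 B=4096/655 H=4096/655] → run A
t=21: vr[A=1024/131 B=4096/655 H=4096/655] → run B
t=22: vr[A=1024/131 B=1024/131 H=4096/655] → run H
t=23: vr[A=1024/131 B=1024/131 H=1024/131] → run A
t=24: vr[B=1024/131 H=1024/131] → run B
t=25: vr[B=6144/655 H=1024/131] → run H
t=26: vr[B=6144/655] → run B
t=27: (idle)
t=28: (idle)
t=29: (idle)
t=30: (idle)
t=31: (idle)

vruntime(A, start of tick 9) = 2048/655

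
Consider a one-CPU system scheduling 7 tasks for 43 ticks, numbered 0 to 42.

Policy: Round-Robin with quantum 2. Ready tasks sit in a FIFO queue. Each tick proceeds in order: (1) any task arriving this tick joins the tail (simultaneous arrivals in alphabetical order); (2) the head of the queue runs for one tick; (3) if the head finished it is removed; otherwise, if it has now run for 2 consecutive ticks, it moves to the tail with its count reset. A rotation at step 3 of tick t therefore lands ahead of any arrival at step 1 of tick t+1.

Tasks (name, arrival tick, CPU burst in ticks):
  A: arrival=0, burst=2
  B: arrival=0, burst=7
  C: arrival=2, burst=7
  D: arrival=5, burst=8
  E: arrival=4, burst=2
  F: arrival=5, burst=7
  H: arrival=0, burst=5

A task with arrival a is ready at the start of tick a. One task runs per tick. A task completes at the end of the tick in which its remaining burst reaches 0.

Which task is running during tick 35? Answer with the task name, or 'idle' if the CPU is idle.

t=0: queue=[A,B,H] q_used=0 → run A
t=1: queue=[A,B,H] q_used=1 → run A
t=2: queue=[B,H,C] q_used=0 → run B
t=3: queue=[B,H,C] q_used=1 → run B
t=4: queue=[H,C,B,E] q_used=0 → run H
t=5: queue=[H,C,B,E,D,F] q_used=1 → run H
t=6: queue=[C,B,E,D,F,H] q_used=0 → run C
t=7: queue=[C,B,E,D,F,H] q_used=1 → run C
t=8: queue=[B,E,D,F,H,C] q_used=0 → run B
t=9: queue=[B,E,D,F,H,C] q_used=1 → run B
t=10: queue=[E,D,F,H,C,B] q_used=0 → run E
t=11: queue=[E,D,F,H,C,B] q_used=1 → run E
t=12: queue=[D,F,H,C,B] q_used=0 → run D
t=13: queue=[D,F,H,C,B] q_used=1 → run D
t=14: queue=[F,H,C,B,D] q_used=0 → run F
t=15: queue=[F,H,C,B,D] q_used=1 → run F
t=16: queue=[H,C,B,D,F] q_used=0 → run H
t=17: queue=[H,C,B,D,F] q_used=1 → run H
t=18: queue=[C,B,D,F,H] q_used=0 → run C
t=19: queue=[C,B,D,F,H] q_used=1 → run C
t=20: queue=[B,D,F,H,C] q_used=0 → run B
t=21: queue=[B,D,F,H,C] q_used=1 → run B
t=22: queue=[D,F,H,C,B] q_used=0 → run D
t=23: queue=[D,F,H,C,B] q_used=1 → run D
t=24: queue=[F,H,C,B,D] q_used=0 → run F
t=25: queue=[F,H,C,B,D] q_used=1 → run F
t=26: queue=[H,C,B,D,F] q_used=0 → run H
t=27: queue=[C,B,D,F] q_used=0 → run C
t=28: queue=[C,B,D,F] q_used=1 → run C
t=29: queue=[B,D,F,C] q_used=0 → run B
t=30: queue=[D,F,C] q_used=0 → run D
t=31: queue=[D,F,C] q_used=1 → run D
t=32: queue=[F,C,D] q_used=0 → run F
t=33: queue=[F,C,D] q_used=1 → run F
t=34: queue=[C,D,F] q_used=0 → run C
t=35: queue=[D,F] q_used=0 → run D
t=36: queue=[D,F] q_used=1 → run D
t=37: queue=[F] q_used=0 → run F
t=38: (idle)
t=39: (idle)
t=40: (idle)
t=41: (idle)
t=42: (idle)

running at tick 35 = D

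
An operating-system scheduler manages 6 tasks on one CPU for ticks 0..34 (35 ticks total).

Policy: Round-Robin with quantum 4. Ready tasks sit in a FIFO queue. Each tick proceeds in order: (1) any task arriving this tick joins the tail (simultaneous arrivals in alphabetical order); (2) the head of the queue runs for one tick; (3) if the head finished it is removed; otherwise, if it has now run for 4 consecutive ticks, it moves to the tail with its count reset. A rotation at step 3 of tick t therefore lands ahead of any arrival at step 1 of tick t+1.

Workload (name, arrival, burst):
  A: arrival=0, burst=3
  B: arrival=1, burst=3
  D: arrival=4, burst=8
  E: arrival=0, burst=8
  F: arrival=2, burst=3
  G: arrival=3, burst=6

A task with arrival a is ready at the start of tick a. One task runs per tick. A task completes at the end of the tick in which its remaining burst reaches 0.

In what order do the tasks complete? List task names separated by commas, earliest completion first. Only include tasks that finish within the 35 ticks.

t=0: queue=[A,E] q_used=0 → run A
t=1: queue=[A,E,B] q_used=1 → run A
t=2: queue=[A,E,B,F] q_used=2 → run A
t=3: queue=[E,B,F,G] q_used=0 → run E
t=4: queue=[E,B,F,G,D] q_used=1 → run E
t=5: queue=[E,B,F,G,D] q_used=2 → run E
t=6: queue=[E,B,F,G,D] q_used=3 → run E
t=7: queue=[B,F,G,D,E] q_used=0 → run B
t=8: queue=[B,F,G,D,E] q_used=1 → run B
t=9: queue=[B,F,G,D,E] q_used=2 → run B
t=10: queue=[F,G,D,E] q_used=0 → run F
t=11: queue=[F,G,D,E] q_used=1 → run F
t=12: queue=[F,G,D,E] q_used=2 → run F
t=13: queue=[G,D,E] q_used=0 → run G
t=14: queue=[G,D,E] q_used=1 → run G
t=15: queue=[G,D,E] q_used=2 → run G
t=16: queue=[G,D,E] q_used=3 → run G
t=17: queue=[D,E,G] q_used=0 → run D
t=18: queue=[D,E,G] q_used=1 → run D
t=19: queue=[D,E,G] q_used=2 → run D
t=20: queue=[D,E,G] q_used=3 → run D
t=21: queue=[E,G,D] q_used=0 → run E
t=22: queue=[E,G,D] q_used=1 → run E
t=23: queue=[E,G,D] q_used=2 → run E
t=24: queue=[E,G,D] q_used=3 → run E
t=25: queue=[G,D] q_used=0 → run G
t=26: queue=[G,D] q_used=1 → run G
t=27: queue=[D] q_used=0 → run D
t=28: queue=[D] q_used=1 → run D
t=29: queue=[D] q_used=2 → run D
t=30: queue=[D] q_used=3 → run D
t=31: (idle)
t=32: (idle)
t=33: (idle)
t=34: (idle)

completion order = A, B, F, E, G, D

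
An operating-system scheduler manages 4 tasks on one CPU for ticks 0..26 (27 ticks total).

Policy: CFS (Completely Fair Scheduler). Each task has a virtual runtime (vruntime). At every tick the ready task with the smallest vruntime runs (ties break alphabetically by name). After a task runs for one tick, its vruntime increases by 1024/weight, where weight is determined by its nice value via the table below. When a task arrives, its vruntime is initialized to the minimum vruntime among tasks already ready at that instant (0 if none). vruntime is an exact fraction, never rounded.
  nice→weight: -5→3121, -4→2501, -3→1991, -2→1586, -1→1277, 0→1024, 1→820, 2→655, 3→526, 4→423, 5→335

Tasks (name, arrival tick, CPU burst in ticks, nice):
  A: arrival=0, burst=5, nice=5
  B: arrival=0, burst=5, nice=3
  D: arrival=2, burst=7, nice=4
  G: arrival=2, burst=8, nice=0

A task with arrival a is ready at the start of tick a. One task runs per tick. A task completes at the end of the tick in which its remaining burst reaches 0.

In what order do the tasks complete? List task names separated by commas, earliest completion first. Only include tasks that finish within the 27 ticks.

t=0: vr[A=0 B=0] → run A
t=1: vr[A=1024/335 B=0] → run B
t=2: vr[A=1024/335 B=512/263 D=512/263 G=512/263] → run B
t=3: vr[A=1024/335 B=1024/263 D=512/263 G=512/263] → run D
t=4: vr[A=1024/335 B=1024/263 D=485888/111249 G=512/263] → run G
t=5: vr[A=1024/335 B=1024/263 D=485888/111249 G=775/263] → run G
t=6: vr[A=1024/335 B=1024/263 D=485888/111249 G=1038/263] → run A
t=7: vr[A=2048/335 B=1024/263 D=485888/111249 G=1038/263] → run B
t=8: vr[A=2048/335 B=1536/263 D=485888/111249 G=1038/263] → run G
t=9: vr[A=2048/335 B=1536/263 D=485888/111249 G=1301/263] → run D
t=10: vr[A=2048/335 B=1536/263 D=755200/111249 G=1301/263] → run G
t=11: vr[A=2048/335 B=1536/263 D=755200/111249 G=1564/263] → run B
t=12: vr[A=2048/335 B=2048/263 D=755200/111249 G=1564/263] → run G
t=13: vr[A=2048/335 B=2048/263 D=755200/111249 G=1827/263] → run A
t=14: vr[A=3072/335 B=2048/263 D=755200/111249 G=1827/263] → run D
t=15: vr[A=3072/335 B=2048/263 D=341504/37083 G=1827/263] → run G
t=16: vr[A=3072/335 B=2048/263 D=341504/37083 G=2090/263] → run B
t=17: vr[A=3072/335 D=341504/37083 G=2090/263] → run G
t=18: vr[A=3072/335 D=341504/37083 G=2353/263] → run G
t=19: vr[A=3072/335 D=341504/37083] → run A
t=20: vr[A=4096/335 D=341504/37083] → run D
t=21: vr[A=4096/335 D=1293824/111249] → run D
t=22: vr[A=4096/335 D=1563136/111249] → run A
t=23: vr[D=1563136/111249] → run D
t=24: vr[D=610816/37083] → run D
t=25: (idle)
t=26: (idle)

completion order = B, G, A, D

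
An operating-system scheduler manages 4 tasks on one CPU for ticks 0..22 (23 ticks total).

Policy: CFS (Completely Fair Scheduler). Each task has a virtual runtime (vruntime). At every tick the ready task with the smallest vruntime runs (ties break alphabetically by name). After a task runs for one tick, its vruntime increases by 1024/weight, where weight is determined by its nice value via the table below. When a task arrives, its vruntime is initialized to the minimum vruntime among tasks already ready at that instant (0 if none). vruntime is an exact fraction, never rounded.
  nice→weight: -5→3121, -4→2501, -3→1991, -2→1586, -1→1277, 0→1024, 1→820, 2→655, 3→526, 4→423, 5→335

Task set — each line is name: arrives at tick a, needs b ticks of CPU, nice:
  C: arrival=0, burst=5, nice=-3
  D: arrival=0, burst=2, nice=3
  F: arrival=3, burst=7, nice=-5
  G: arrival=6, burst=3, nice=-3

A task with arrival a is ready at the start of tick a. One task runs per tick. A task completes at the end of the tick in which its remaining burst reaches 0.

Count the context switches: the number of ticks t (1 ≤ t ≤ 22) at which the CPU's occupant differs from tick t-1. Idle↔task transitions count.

t=0: vr[C=0 D=0] → run C
t=1: vr[C=1024/1991 D=0] → run D
t=2: vr[C=1024/1991 D=512/263] → run C
t=3: vr[C=2048/1991 D=512/263 F=2048/1991] → run C
t=4: vr[C=3072/1991 D=512/263 F=2048/1991] → run F
t=5: vr[C=3072/1991 D=512/263 F=8430592/6213911] → run F
t=6: vr[C=3072/1991 D=512/263 F=10469376/6213911 G=3072/1991] → run C
t=7: vr[C=4096/1991 D=512/263 F=10469376/6213911 G=3072/1991] → run G
t=8: vr[C=4096/1991 D=512/263 F=10469376/6213911 G=4096/1991] → run F
t=9: vr[C=4096/1991 D=512/263 F=12508160/6213911 G=4096/1991] → run D
t=10: vr[C=4096/1991 F=12508160/6213911 G=4096/1991] → run F
t=11: vr[C=4096/1991 F=14546944/6213911 G=4096/1991] → run C
t=12: vr[F=14546944/6213911 G=4096/1991] → run G
t=13: vr[F=14546944/6213911 G=5120/1991] → run F
t=14: vr[F=16585728/6213911 G=5120/1991] → run G
t=15: vr[F=16585728/6213911] → run F
t=16: vr[F=18624512/6213911] → run F
t=17: (idle)
t=18: (idle)
t=19: (idle)
t=20: (idle)
t=21: (idle)
t=22: (idle)

context switches = 14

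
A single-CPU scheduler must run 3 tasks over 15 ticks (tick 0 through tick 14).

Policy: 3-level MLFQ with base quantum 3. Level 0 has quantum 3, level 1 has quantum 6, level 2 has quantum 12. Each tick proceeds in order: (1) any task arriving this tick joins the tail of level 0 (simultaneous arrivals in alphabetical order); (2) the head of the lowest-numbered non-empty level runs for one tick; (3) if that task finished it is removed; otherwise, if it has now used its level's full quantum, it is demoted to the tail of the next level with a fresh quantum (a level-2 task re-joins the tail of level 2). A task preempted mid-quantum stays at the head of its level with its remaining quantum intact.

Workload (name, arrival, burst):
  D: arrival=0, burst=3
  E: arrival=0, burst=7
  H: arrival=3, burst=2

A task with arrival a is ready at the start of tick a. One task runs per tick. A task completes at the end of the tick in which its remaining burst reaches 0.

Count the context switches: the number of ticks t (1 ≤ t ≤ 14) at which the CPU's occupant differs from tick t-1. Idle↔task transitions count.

context switches = 4

t=0: L0/L1/L2 = DE/-/- → run D
t=1: L0/L1/L2 = DE/-/- → run D
t=2: L0/L1/L2 = DE/-/- → run D
t=3: L0/L1/L2 = EH/-/- → run E
t=4: L0/L1/L2 = EH/-/- → run E
t=5: L0/L1/L2 = EH/-/- → run E
t=6: L0/L1/L2 = H/E/- → run H
t=7: L0/L1/L2 = H/E/- → run H
t=8: L0/L1/L2 = -/E/- → run E
t=9: L0/L1/L2 = -/E/- → run E
t=10: L0/L1/L2 = -/E/- → run E
t=11: L0/L1/L2 = -/E/- → run E
t=12: (idle)
t=13: (idle)
t=14: (idle)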